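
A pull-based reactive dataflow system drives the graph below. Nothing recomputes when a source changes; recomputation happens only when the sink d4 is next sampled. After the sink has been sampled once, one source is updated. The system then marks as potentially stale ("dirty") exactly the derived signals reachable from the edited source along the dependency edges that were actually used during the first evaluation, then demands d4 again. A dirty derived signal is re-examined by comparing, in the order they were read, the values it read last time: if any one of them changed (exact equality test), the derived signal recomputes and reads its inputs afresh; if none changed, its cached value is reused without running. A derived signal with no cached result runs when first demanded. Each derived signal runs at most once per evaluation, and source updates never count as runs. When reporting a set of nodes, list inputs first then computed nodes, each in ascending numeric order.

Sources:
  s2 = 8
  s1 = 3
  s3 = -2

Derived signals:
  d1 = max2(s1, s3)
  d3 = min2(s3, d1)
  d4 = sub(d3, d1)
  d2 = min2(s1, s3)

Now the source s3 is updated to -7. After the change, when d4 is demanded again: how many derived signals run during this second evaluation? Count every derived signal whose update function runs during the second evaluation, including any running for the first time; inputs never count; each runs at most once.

Derived signals that run: d1, d3, d4 — 3 in total.

First evaluation (everything demanded from the output):
  d1 = max2(3, -2) = 3
  d3 = min2(-2, 3) = -2
  d4 = sub(-2, 3) = -5

Propagation after the edit:
  d1: runs — s3 -2->-7; result 3 (same value as before).
  d3: runs — s3 -2->-7; result -7.
  d4: runs — d3 -2->-7; result -10.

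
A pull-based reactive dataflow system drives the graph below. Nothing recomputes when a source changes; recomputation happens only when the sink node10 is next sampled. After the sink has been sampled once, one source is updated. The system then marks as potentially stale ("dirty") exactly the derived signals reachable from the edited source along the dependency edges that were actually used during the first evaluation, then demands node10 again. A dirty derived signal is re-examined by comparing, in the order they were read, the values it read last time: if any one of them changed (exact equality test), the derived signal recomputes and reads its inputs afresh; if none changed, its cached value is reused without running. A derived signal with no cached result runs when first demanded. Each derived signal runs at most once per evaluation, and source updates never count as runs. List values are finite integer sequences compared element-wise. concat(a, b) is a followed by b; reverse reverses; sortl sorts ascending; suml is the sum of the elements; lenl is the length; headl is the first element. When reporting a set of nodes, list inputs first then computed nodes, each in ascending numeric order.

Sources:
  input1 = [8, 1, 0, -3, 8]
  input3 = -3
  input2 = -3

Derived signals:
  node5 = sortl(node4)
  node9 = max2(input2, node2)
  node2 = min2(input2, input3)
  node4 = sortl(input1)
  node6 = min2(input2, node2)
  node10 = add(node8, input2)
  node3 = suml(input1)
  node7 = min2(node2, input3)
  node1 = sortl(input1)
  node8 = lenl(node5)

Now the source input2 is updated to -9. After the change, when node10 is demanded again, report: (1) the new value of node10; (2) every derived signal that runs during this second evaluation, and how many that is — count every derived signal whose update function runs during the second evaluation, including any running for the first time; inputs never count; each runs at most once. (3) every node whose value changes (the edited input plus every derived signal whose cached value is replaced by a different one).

New value of node10: -4.
Derived signals that run: node10 — 1 in total.
Values that change: input2, node10.

First evaluation (everything demanded from the output):
  node4 = sortl([8, 1, 0, -3, 8]) = [-3, 0, 1, 8, 8]
  node5 = sortl([-3, 0, 1, 8, 8]) = [-3, 0, 1, 8, 8]
  node8 = lenl([-3, 0, 1, 8, 8]) = 5
  node10 = add(5, -3) = 2

Propagation after the edit:
  node10: runs — input2 -3->-9; result -4.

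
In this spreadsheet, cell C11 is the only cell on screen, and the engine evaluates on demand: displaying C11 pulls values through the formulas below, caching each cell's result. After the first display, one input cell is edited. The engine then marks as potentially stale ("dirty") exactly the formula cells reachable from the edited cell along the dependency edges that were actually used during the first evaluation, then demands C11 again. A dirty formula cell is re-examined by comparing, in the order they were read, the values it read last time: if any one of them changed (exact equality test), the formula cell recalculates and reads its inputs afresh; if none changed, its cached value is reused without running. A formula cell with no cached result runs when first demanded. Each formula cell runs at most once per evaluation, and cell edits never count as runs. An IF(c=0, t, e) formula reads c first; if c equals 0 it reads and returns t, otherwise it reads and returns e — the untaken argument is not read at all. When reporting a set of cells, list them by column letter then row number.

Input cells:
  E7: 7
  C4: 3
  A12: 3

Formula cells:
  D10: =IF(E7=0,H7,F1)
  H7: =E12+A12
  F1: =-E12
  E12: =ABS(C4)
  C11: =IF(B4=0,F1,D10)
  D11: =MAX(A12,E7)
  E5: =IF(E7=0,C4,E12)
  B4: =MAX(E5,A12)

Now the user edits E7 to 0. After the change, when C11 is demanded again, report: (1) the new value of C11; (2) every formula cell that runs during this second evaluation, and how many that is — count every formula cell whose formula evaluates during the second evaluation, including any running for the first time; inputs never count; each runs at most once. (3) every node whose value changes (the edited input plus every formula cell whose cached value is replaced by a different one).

C11 now evaluates to 6.
Run set: C11, D10, E5, H7 (4 run).
Changed values: C11, D10, E7.
The important point: the flipped condition pulls in fresh nodes; H7 runs for the first time.

Initial pass — values computed on the first demand:
  E12 = ABS(3) = 3
  E5 = IF(E7=0: E7=7 -> else branch E12) = 3
  B4 = MAX(3, 3) = 3
  F1 = -(3) = -3
  D10 = IF(E7=0: E7=7 -> else branch F1) = -3
  C11 = IF(B4=0: B4=3 -> else branch D10) = -3

Second demand — change propagation:
  E5: re-runs because E7 7->0; new result 3 (unchanged).
  B4: re-examined; everything it read last time is the same (E5 unchanged, A12 unchanged) — cache 3 kept, no run.
  H7: newly demanded (no cache) — executes and yields 6.
  D10: re-runs because E7 7->0; new result 6.
  C11: re-runs because D10 -3->6; new result 6.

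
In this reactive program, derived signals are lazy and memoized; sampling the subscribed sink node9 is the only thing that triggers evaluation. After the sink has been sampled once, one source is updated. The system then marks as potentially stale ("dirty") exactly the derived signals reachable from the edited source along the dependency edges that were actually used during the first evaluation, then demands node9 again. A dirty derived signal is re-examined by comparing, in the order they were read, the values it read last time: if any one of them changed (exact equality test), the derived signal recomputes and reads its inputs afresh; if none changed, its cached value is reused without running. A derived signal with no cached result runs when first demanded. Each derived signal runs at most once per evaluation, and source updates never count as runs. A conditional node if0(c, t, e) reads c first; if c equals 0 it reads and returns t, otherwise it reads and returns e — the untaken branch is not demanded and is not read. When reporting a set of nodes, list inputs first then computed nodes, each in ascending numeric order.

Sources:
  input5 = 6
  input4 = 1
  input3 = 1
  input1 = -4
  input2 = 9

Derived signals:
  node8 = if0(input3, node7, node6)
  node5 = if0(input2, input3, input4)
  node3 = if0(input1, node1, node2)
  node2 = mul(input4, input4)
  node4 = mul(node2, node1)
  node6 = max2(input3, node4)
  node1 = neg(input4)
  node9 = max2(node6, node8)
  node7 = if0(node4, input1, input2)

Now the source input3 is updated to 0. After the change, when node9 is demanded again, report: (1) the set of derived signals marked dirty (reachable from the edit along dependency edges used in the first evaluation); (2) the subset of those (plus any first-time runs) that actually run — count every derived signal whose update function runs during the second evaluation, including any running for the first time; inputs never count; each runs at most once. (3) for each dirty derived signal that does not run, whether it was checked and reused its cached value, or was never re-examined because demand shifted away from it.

The edit dirties: node6, node8, node9.
4 derived signals run: node6, node7, node8, node9.
No dirty derived signal escaped a run.
Note the branch switch — node7 had no cache and runs now for the first time.

First demand of the output computes:
  node1 = neg(1) = -1
  node2 = mul(1, 1) = 1
  node4 = mul(1, -1) = -1
  node6 = max2(1, -1) = 1
  node8 = if0(input3=1 -> else branch node6) = 1
  node9 = max2(1, 1) = 1

After the edit, cleaning proceeds:
  node6: a read changed (input3 1->0) — executes, giving 0.
  node7: had never run; runs now, result 9.
  node8: a read changed (input3 1->0; node6 1->0) — executes, giving 9.
  node9: a read changed (node6 1->0; node8 1->9) — executes, giving 9.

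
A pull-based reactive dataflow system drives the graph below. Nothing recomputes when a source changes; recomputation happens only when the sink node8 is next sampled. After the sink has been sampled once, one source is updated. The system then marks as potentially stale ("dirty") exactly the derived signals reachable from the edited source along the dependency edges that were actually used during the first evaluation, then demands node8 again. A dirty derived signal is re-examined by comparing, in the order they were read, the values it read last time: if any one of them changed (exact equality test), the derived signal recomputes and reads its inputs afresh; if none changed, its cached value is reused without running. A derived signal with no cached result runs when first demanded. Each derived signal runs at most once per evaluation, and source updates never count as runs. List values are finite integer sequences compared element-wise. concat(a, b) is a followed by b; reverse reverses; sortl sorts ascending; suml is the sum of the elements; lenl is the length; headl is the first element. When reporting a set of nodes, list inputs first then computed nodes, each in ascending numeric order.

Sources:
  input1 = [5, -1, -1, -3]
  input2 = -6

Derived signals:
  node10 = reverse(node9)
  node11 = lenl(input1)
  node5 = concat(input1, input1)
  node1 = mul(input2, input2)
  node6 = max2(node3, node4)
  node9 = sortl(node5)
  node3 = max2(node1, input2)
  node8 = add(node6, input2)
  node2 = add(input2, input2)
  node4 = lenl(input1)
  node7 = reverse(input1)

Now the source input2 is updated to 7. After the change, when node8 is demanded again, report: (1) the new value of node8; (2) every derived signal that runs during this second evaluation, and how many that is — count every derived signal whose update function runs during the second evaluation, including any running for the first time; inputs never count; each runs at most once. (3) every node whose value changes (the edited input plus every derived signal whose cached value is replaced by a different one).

New value of node8: 56.
Derived signals that run: node1, node3, node6, node8 — 4 in total.
Values that change: input2, node1, node3, node6, node8.

First evaluation (everything demanded from the output):
  node1 = mul(-6, -6) = 36
  node3 = max2(36, -6) = 36
  node4 = lenl([5, -1, -1, -3]) = 4
  node6 = max2(36, 4) = 36
  node8 = add(36, -6) = 30

Propagation after the edit:
  node1: runs — input2 -6->7; input2 -6->7; result 49.
  node3: runs — node1 36->49; input2 -6->7; result 49.
  node6: runs — node3 36->49; result 49.
  node8: runs — node6 36->49; input2 -6->7; result 56.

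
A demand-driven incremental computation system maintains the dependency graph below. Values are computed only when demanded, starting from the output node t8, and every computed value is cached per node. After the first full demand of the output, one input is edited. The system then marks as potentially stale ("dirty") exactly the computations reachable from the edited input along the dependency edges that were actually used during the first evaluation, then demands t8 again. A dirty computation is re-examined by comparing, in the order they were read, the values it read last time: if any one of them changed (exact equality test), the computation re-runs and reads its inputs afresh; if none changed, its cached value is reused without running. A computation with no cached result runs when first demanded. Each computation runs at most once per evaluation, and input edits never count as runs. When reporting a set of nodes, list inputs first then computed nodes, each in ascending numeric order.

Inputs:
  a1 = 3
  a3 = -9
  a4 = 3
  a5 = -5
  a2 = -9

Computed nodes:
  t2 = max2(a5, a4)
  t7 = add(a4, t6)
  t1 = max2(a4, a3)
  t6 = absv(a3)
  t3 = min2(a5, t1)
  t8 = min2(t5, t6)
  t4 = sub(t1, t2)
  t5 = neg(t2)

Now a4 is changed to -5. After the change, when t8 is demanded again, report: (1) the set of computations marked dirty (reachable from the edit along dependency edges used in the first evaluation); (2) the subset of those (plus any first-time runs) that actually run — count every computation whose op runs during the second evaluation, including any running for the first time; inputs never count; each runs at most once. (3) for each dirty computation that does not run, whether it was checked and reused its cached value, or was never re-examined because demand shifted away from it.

Marked dirty: t2, t5, t8.
Computations that run: t2, t5, t8 — 3 in total.
Every dirty computation ran.

First evaluation (everything demanded from the output):
  t2 = max2(-5, 3) = 3
  t5 = neg(3) = -3
  t6 = absv(-9) = 9
  t8 = min2(-3, 9) = -3

Propagation after the edit:
  t2: runs — a4 3->-5; result -5.
  t5: runs — t2 3->-5; result 5.
  t8: runs — t5 -3->5; result 5.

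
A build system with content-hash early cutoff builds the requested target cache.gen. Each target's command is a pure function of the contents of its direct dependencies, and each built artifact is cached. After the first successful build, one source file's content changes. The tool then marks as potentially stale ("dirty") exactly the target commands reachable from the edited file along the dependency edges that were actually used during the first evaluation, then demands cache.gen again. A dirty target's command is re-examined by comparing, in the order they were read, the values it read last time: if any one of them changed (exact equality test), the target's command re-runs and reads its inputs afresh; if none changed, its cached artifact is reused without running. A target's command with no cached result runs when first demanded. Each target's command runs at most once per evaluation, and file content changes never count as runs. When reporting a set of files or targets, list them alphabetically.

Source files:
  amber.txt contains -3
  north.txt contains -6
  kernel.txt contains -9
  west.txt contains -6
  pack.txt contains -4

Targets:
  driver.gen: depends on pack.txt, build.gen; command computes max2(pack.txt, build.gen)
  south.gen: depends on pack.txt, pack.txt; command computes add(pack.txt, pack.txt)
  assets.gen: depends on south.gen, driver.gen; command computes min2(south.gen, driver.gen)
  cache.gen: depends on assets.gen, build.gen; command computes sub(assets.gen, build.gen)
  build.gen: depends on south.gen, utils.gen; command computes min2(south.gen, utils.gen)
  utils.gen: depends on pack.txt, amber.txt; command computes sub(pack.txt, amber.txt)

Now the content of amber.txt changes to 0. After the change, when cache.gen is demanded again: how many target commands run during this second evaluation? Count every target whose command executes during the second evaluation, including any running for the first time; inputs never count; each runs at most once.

Target commands that run: build.gen, utils.gen — 2 in total.
Key observation: the change is absorbed at build.gen — it re-runs but produces the same value, and the output's value is unchanged.

First evaluation (everything demanded from the output):
  south.gen = add(-4, -4) = -8
  utils.gen = sub(-4, -3) = -1
  build.gen = min2(-8, -1) = -8
  driver.gen = max2(-4, -8) = -4
  assets.gen = min2(-8, -4) = -8
  cache.gen = sub(-8, -8) = 0

Propagation after the edit:
  utils.gen: runs — amber.txt -3->0; result -4.
  build.gen: runs — utils.gen -1->-4; result -8 (same value as before).
  driver.gen: checked — values it read are unchanged (pack.txt unchanged, build.gen unchanged); reused cached -4 without running.
  assets.gen: checked — values it read are unchanged (south.gen unchanged, driver.gen unchanged); reused cached -8 without running.
  cache.gen: checked — values it read are unchanged (assets.gen unchanged, build.gen unchanged); reused cached 0 without running.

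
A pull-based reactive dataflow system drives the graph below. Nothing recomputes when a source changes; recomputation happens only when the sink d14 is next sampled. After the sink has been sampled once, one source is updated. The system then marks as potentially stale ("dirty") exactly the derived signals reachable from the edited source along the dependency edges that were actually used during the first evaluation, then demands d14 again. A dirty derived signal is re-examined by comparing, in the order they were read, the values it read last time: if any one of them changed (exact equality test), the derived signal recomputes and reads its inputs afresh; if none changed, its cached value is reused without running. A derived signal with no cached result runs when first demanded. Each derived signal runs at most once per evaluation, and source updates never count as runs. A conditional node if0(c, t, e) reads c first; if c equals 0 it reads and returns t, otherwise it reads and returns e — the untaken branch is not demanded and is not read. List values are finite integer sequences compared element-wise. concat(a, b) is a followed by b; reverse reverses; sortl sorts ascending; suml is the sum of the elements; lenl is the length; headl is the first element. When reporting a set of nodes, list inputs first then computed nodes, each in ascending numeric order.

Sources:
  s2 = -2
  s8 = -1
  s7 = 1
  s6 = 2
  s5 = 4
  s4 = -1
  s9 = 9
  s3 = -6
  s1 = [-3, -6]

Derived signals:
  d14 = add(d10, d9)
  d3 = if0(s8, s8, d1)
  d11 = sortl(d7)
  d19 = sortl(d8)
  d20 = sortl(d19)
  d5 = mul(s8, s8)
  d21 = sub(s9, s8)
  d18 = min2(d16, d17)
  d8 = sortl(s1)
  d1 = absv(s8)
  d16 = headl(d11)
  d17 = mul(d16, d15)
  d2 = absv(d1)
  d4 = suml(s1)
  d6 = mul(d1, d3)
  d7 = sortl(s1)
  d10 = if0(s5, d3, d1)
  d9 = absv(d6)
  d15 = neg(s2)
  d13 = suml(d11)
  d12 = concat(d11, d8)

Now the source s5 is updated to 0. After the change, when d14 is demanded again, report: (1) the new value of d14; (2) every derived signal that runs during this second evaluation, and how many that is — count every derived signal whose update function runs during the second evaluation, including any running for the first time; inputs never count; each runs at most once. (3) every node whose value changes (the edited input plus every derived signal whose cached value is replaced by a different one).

New value of d14: 2.
Derived signals that run: d10 — 1 in total.
Values that change: s5.
Key observation: the change is absorbed at d10 — it re-runs but produces the same value, and the output's value is unchanged.

First evaluation (everything demanded from the output):
  d1 = absv(-1) = 1
  d3 = if0(s8=-1 -> else branch d1) = 1
  d6 = mul(1, 1) = 1
  d9 = absv(1) = 1
  d10 = if0(s5=4 -> else branch d1) = 1
  d14 = add(1, 1) = 2

Propagation after the edit:
  d10: runs — s5 4->0; result 1 (same value as before).
  d14: checked — values it read are unchanged (d10 unchanged, d9 unchanged); reused cached 2 without running.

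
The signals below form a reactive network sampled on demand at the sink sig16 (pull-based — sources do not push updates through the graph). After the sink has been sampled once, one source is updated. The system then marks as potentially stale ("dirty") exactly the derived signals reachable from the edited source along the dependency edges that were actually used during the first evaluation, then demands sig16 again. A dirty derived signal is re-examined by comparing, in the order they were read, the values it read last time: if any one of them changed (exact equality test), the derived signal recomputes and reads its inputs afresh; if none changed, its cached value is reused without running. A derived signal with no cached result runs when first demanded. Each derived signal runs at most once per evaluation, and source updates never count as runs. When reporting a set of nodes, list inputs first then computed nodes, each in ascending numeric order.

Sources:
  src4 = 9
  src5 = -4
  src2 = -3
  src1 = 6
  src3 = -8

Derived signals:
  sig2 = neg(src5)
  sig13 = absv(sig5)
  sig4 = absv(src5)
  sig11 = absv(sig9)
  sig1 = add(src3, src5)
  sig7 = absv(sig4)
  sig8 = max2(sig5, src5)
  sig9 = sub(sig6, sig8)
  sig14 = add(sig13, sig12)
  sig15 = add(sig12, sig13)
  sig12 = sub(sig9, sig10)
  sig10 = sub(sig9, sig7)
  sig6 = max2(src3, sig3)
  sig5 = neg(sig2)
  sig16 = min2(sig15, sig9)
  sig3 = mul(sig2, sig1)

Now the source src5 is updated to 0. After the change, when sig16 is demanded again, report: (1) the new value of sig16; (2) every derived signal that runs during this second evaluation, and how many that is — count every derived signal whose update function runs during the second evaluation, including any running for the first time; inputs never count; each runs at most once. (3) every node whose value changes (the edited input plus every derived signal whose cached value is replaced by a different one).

sig16 now evaluates to 0.
Run set: sig1, sig2, sig3, sig4, sig5, sig6, sig7, sig8, sig9, sig10, sig12, sig13, sig15, sig16 (14 run).
Changed values: src5, sig1, sig2, sig3, sig4, sig5, sig6, sig7, sig8, sig9, sig10, sig12, sig13, sig15, sig16.

Initial pass — values computed on the first demand:
  sig1 = add(-8, -4) = -12
  sig2 = neg(-4) = 4
  sig3 = mul(4, -12) = -48
  sig4 = absv(-4) = 4
  sig5 = neg(4) = -4
  sig6 = max2(-8, -48) = -8
  sig7 = absv(4) = 4
  sig8 = max2(-4, -4) = -4
  sig9 = sub(-8, -4) = -4
  sig10 = sub(-4, 4) = -8
  sig12 = sub(-4, -8) = 4
  sig13 = absv(-4) = 4
  sig15 = add(4, 4) = 8
  sig16 = min2(8, -4) = -4

Second demand — change propagation:
  sig1: re-runs because src5 -4->0; new result -8.
  sig2: re-runs because src5 -4->0; new result 0.
  sig3: re-runs because sig2 4->0; sig1 -12->-8; new result 0.
  sig4: re-runs because src5 -4->0; new result 0.
  sig5: re-runs because sig2 4->0; new result 0.
  sig6: re-runs because sig3 -48->0; new result 0.
  sig7: re-runs because sig4 4->0; new result 0.
  sig8: re-runs because sig5 -4->0; src5 -4->0; new result 0.
  sig9: re-runs because sig6 -8->0; sig8 -4->0; new result 0.
  sig10: re-runs because sig9 -4->0; sig7 4->0; new result 0.
  sig12: re-runs because sig9 -4->0; sig10 -8->0; new result 0.
  sig13: re-runs because sig5 -4->0; new result 0.
  sig15: re-runs because sig12 4->0; sig13 4->0; new result 0.
  sig16: re-runs because sig15 8->0; sig9 -4->0; new result 0.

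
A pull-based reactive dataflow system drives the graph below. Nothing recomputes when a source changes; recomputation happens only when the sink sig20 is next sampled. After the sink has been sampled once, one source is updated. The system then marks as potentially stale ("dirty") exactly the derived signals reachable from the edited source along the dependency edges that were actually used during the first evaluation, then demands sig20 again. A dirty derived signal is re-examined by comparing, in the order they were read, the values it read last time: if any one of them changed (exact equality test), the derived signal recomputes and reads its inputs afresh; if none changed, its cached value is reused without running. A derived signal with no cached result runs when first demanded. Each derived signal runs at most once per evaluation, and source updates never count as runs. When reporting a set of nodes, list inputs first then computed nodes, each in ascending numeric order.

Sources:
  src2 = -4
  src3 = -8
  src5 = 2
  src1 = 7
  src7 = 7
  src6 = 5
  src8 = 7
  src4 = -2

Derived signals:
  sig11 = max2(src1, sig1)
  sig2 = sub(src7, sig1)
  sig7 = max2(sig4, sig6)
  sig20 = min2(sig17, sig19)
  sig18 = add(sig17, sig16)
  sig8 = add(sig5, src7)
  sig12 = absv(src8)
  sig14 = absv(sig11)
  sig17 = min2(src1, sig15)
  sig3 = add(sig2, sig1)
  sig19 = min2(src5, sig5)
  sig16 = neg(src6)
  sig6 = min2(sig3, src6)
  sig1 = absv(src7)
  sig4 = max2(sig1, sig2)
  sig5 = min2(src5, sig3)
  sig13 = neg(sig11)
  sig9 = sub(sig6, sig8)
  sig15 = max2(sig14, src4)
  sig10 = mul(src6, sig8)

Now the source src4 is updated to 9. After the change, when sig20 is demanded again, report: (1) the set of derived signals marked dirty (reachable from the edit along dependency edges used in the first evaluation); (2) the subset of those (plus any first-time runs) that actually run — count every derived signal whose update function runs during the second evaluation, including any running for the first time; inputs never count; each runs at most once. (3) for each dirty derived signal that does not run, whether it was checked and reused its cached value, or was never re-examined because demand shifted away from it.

Marked dirty: sig15, sig17, sig20.
Derived signals that run: sig15, sig17 — 2 in total.
Checked but reused from cache: sig20.
Key observation: the change is absorbed at sig17 — it re-runs but produces the same value, and the output's value is unchanged.

First evaluation (everything demanded from the output):
  sig1 = absv(7) = 7
  sig2 = sub(7, 7) = 0
  sig3 = add(0, 7) = 7
  sig5 = min2(2, 7) = 2
  sig11 = max2(7, 7) = 7
  sig14 = absv(7) = 7
  sig15 = max2(7, -2) = 7
  sig17 = min2(7, 7) = 7
  sig19 = min2(2, 2) = 2
  sig20 = min2(7, 2) = 2

Propagation after the edit:
  sig15: runs — src4 -2->9; result 9.
  sig17: runs — sig15 7->9; result 7 (same value as before).
  sig20: checked — values it read are unchanged (sig17 unchanged, sig19 unchanged); reused cached 2 without running.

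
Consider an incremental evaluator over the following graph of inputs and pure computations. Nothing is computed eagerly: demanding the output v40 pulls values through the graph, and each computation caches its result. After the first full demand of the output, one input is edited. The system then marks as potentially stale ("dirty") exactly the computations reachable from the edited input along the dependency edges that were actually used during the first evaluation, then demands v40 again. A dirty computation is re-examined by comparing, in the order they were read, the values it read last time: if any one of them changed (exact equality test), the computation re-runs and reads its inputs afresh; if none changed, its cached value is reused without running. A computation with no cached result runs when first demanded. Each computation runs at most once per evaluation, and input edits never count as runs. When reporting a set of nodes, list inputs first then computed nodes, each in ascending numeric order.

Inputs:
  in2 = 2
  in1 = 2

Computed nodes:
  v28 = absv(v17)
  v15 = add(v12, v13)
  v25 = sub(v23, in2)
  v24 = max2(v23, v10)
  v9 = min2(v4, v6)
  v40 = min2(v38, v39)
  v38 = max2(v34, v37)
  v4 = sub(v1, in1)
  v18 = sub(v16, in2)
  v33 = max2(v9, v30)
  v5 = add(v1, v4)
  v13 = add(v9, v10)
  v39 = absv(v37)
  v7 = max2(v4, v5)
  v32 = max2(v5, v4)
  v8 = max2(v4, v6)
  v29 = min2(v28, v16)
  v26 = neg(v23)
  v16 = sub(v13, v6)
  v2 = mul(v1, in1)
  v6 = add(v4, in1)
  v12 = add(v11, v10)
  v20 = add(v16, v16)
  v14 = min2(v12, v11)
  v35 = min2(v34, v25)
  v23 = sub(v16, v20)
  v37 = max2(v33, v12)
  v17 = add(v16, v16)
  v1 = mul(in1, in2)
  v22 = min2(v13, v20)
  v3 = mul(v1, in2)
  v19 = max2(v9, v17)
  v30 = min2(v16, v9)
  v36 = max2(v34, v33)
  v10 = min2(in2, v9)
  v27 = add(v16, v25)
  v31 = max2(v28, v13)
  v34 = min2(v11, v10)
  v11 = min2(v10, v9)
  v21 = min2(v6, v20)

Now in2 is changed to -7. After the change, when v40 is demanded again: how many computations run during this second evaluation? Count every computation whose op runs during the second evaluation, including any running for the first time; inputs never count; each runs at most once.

Initial pass — values computed on the first demand:
  v1 = mul(2, 2) = 4
  v4 = sub(4, 2) = 2
  v6 = add(2, 2) = 4
  v9 = min2(2, 4) = 2
  v10 = min2(2, 2) = 2
  v11 = min2(2, 2) = 2
  v12 = add(2, 2) = 4
  v13 = add(2, 2) = 4
  v16 = sub(4, 4) = 0
  v30 = min2(0, 2) = 0
  v33 = max2(2, 0) = 2
  v34 = min2(2, 2) = 2
  v37 = max2(2, 4) = 4
  v38 = max2(2, 4) = 4
  v39 = absv(4) = 4
  v40 = min2(4, 4) = 4

Second demand — change propagation:
  v1: re-runs because in2 2->-7; new result -14.
  v4: re-runs because v1 4->-14; new result -16.
  v6: re-runs because v4 2->-16; new result -14.
  v9: re-runs because v4 2->-16; v6 4->-14; new result -16.
  v10: re-runs because in2 2->-7; v9 2->-16; new result -16.
  v11: re-runs because v10 2->-16; v9 2->-16; new result -16.
  v12: re-runs because v11 2->-16; v10 2->-16; new result -32.
  v13: re-runs because v9 2->-16; v10 2->-16; new result -32.
  v16: re-runs because v13 4->-32; v6 4->-14; new result -18.
  v30: re-runs because v16 0->-18; v9 2->-16; new result -18.
  v33: re-runs because v9 2->-16; v30 0->-18; new result -16.
  v34: re-runs because v11 2->-16; v10 2->-16; new result -16.
  v37: re-runs because v33 2->-16; v12 4->-32; new result -16.
  v38: re-runs because v34 2->-16; v37 4->-16; new result -16.
  v39: re-runs because v37 4->-16; new result 16.
  v40: re-runs because v38 4->-16; v39 4->16; new result -16.

Run set: v1, v4, v6, v9, v10, v11, v12, v13, v16, v30, v33, v34, v37, v38, v39, v40 (16 run).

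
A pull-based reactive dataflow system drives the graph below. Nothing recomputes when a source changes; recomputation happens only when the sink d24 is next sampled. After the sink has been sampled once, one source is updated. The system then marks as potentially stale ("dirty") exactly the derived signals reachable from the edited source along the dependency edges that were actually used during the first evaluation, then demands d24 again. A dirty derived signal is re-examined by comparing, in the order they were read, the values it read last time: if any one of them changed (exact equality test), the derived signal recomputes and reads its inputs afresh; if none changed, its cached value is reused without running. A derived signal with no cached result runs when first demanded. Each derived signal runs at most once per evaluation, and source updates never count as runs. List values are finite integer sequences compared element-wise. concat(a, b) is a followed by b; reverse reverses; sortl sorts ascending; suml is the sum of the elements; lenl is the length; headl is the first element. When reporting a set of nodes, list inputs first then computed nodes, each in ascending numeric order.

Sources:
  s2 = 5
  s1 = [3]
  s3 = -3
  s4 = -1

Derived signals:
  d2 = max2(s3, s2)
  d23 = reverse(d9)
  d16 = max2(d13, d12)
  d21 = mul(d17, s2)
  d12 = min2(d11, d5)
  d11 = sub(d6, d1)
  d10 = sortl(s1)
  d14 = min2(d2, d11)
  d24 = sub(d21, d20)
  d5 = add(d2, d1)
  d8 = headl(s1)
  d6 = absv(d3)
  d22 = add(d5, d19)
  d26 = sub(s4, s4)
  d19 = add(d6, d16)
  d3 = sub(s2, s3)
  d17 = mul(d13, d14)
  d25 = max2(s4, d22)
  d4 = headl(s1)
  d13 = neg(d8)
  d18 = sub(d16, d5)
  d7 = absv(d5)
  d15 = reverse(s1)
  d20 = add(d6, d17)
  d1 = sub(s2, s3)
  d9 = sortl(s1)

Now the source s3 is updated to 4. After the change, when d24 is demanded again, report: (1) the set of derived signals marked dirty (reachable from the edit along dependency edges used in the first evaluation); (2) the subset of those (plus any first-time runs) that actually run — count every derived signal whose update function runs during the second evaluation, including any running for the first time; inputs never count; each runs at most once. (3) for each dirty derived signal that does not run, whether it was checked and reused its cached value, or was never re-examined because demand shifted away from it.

Marked dirty: d1, d2, d3, d6, d11, d14, d17, d20, d21, d24.
Derived signals that run: d1, d2, d3, d6, d11, d20, d24 — 7 in total.
Checked but reused from cache: d14, d17, d21.
Key observation: the cutoff stops propagation at d14 — its inputs' values are unchanged, so it reuses its cache.

First evaluation (everything demanded from the output):
  d1 = sub(5, -3) = 8
  d2 = max2(-3, 5) = 5
  d3 = sub(5, -3) = 8
  d6 = absv(8) = 8
  d8 = headl([3]) = 3
  d11 = sub(8, 8) = 0
  d13 = neg(3) = -3
  d14 = min2(5, 0) = 0
  d17 = mul(-3, 0) = 0
  d20 = add(8, 0) = 8
  d21 = mul(0, 5) = 0
  d24 = sub(0, 8) = -8

Propagation after the edit:
  d1: runs — s3 -3->4; result 1.
  d2: runs — s3 -3->4; result 5 (same value as before).
  d3: runs — s3 -3->4; result 1.
  d6: runs — d3 8->1; result 1.
  d11: runs — d6 8->1; d1 8->1; result 0 (same value as before).
  d14: checked — values it read are unchanged (d2 unchanged, d11 unchanged); reused cached 0 without running.
  d17: checked — values it read are unchanged (d13 unchanged, d14 unchanged); reused cached 0 without running.
  d20: runs — d6 8->1; result 1.
  d21: checked — values it read are unchanged (d17 unchanged, s2 unchanged); reused cached 0 without running.
  d24: runs — d20 8->1; result -1.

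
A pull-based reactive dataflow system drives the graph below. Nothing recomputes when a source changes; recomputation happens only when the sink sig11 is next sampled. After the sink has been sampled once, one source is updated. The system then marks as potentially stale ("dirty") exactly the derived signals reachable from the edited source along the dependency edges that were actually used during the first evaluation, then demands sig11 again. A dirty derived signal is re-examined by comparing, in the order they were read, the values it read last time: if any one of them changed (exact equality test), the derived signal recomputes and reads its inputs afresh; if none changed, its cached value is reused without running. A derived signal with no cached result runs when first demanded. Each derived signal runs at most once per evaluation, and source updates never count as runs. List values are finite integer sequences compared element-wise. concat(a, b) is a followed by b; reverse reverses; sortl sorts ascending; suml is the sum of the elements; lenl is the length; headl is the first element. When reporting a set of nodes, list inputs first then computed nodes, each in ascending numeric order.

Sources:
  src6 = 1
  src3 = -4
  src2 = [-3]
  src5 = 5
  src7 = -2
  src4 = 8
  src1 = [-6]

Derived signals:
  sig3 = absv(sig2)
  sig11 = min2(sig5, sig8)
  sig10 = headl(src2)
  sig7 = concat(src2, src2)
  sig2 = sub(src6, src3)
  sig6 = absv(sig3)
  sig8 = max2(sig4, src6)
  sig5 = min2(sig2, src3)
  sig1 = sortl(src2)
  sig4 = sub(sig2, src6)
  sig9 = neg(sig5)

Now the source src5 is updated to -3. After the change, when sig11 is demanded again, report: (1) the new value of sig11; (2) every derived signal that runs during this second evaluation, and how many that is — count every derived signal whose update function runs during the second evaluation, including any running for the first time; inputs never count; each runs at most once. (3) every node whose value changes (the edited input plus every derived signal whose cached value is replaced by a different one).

New value of sig11: -4.
Derived signals that run: none — 0 in total.
Values that change: src5.
Key observation: src5 is never demanded by the output, so the edit triggers no recomputation at all.

First evaluation (everything demanded from the output):
  sig2 = sub(1, -4) = 5
  sig4 = sub(5, 1) = 4
  sig5 = min2(5, -4) = -4
  sig8 = max2(4, 1) = 4
  sig11 = min2(-4, 4) = -4

Propagation after the edit:
  src5 feeds no computation that the output demands — nothing is marked dirty and nothing runs.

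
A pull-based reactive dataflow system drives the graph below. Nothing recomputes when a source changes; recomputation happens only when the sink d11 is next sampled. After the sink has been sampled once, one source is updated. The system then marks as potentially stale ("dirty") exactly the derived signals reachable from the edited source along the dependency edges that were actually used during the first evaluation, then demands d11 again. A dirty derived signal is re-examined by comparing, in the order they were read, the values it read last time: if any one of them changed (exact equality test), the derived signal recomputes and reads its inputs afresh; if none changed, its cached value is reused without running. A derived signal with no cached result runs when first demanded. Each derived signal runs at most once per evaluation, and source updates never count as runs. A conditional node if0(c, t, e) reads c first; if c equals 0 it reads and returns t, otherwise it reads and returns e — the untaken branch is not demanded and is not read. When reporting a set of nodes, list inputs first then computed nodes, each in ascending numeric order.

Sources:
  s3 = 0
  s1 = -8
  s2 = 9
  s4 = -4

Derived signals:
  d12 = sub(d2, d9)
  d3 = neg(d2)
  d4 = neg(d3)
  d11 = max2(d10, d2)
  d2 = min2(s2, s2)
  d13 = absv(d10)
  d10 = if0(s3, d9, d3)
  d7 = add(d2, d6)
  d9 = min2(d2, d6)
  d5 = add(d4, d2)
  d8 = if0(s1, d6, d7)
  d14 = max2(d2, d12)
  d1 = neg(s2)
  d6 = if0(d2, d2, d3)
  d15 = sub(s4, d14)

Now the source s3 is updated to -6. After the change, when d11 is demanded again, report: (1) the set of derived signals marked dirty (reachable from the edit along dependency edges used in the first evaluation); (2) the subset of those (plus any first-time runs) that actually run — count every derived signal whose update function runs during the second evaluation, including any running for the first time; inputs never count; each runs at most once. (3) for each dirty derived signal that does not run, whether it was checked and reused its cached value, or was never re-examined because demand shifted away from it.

First evaluation (everything demanded from the output):
  d2 = min2(9, 9) = 9
  d3 = neg(9) = -9
  d6 = if0(d2=9 -> else branch d3) = -9
  d9 = min2(9, -9) = -9
  d10 = if0(s3=0 -> then branch d9) = -9
  d11 = max2(-9, 9) = 9

Propagation after the edit:
  d10: runs — s3 0->-6; result -9 (same value as before).
  d11: checked — values it read are unchanged (d10 unchanged, d2 unchanged); reused cached 9 without running.

Key observation: the change is absorbed at d10 — it re-runs but produces the same value, and the output's value is unchanged.

Marked dirty: d10, d11.
Derived signals that run: d10 — 1 in total.
Checked but reused from cache: d11.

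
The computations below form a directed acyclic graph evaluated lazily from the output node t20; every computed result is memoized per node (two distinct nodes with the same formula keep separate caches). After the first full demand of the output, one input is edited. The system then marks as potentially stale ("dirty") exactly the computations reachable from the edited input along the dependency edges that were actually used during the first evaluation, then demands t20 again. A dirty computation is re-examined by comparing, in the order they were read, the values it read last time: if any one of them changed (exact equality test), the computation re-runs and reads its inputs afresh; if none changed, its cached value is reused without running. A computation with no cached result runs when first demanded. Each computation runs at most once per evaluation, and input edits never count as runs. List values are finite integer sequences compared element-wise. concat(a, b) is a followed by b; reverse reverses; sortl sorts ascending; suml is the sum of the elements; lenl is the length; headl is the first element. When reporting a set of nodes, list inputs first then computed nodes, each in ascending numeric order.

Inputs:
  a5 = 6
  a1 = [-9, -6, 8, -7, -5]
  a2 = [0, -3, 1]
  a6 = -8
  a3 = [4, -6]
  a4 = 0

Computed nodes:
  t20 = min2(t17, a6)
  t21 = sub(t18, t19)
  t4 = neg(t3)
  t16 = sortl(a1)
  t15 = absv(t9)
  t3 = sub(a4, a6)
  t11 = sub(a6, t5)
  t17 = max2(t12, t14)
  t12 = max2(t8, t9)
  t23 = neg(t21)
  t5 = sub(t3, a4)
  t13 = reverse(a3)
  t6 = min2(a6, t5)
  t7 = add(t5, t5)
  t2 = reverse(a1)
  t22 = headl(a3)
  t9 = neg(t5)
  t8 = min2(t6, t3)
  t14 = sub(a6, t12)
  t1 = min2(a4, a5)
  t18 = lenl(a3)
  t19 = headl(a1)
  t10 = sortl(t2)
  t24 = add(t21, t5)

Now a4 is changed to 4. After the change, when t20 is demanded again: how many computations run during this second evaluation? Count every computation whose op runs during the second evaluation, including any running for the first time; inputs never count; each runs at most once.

3 computations run: t3, t5, t8.
Note where the cutoff bites: t6 is checked, finds nothing changed, and keeps its cache.

First demand of the output computes:
  t3 = sub(0, -8) = 8
  t5 = sub(8, 0) = 8
  t6 = min2(-8, 8) = -8
  t8 = min2(-8, 8) = -8
  t9 = neg(8) = -8
  t12 = max2(-8, -8) = -8
  t14 = sub(-8, -8) = 0
  t17 = max2(-8, 0) = 0
  t20 = min2(0, -8) = -8

After the edit, cleaning proceeds:
  t3: a read changed (a4 0->4) — executes, giving 12.
  t5: a read changed (t3 8->12; a4 0->4) — executes, giving 8 — identical to its old value.
  t6: dirty, but its reads are unchanged (a6 unchanged, t5 unchanged); cached -8 stands.
  t8: a read changed (t3 8->12) — executes, giving -8 — identical to its old value.
  t9: dirty, but its reads are unchanged (t5 unchanged); cached -8 stands.
  t12: dirty, but its reads are unchanged (t8 unchanged, t9 unchanged); cached -8 stands.
  t14: dirty, but its reads are unchanged (a6 unchanged, t12 unchanged); cached 0 stands.
  t17: dirty, but its reads are unchanged (t12 unchanged, t14 unchanged); cached 0 stands.
  t20: dirty, but its reads are unchanged (t17 unchanged, a6 unchanged); cached -8 stands.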